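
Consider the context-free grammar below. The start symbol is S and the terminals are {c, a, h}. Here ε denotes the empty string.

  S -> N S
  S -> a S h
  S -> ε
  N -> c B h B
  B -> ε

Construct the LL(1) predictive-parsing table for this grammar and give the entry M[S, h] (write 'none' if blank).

FIRST(N): from N->c B h B we get {c}. So FIRST(N) = {c}.
FIRST(B): from B->ε we get {ε}. So FIRST(B) = {ε}.
FIRST(S): from S->N S we get {c}; from S->a S h we get {a}; from S->ε we get {ε}. So FIRST(S) = {ε, a, c}.
FOLLOW(S) includes $ since S is the start symbol.
FOLLOW(S): in S->N S, the suffix after S is empty (adds nothing new); in S->a S h, S is followed by h with FIRST {h}. Thus FOLLOW(S) = {$, h}.
For S -> N S: FIRST(N S) = {c}, so it goes in M[S, t] for t ∈ {c}.
For S -> a S h: FIRST(a S h) = {a}, so it goes in M[S, t] for t ∈ {a}.
For S -> ε: FIRST(ε) = {ε}, so it goes in M[S, t] for t ∈ {}; since ε ∈ FIRST, also for every t ∈ FOLLOW(S) = {$, h}.

S -> ε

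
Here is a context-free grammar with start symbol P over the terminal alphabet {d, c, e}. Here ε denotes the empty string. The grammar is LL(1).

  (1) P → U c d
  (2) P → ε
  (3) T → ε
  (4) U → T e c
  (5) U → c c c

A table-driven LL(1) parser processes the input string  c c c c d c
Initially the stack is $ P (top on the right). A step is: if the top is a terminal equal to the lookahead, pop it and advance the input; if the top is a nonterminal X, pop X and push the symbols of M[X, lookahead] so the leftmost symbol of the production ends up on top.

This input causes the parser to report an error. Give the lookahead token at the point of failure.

step 1: stack=$ P  input=c c c c d c $  — expand P → U c d
step 2: stack=$ d c U  input=c c c c d c $  — expand U → c c c
step 3: stack=$ d c c c c  input=c c c c d c $  — match c
step 4: stack=$ d c c c  input=c c c d c $  — match c
step 5: stack=$ d c c  input=c c d c $  — match c
step 6: stack=$ d c  input=c d c $  — match c
step 7: stack=$ d  input=d c $  — match d
step 8: stack=$  input=c $  — error: stack empty but input remains

c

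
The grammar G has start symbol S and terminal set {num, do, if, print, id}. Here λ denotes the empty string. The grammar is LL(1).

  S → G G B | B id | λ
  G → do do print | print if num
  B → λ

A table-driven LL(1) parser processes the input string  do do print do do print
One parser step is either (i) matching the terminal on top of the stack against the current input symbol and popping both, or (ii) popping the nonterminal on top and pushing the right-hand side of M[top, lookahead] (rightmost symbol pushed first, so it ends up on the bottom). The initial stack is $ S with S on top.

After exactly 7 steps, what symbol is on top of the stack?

step 1: stack=$ S  input=do do print do do print $  — expand S → G G B
step 2: stack=$ B G G  input=do do print do do print $  — expand G → do do print
step 3: stack=$ B G print do do  input=do do print do do print $  — match do
step 4: stack=$ B G print do  input=do print do do print $  — match do
step 5: stack=$ B G print  input=print do do print $  — match print
step 6: stack=$ B G  input=do do print $  — expand G → do do print
step 7: stack=$ B print do do  input=do do print $  — match do
Stack after step 7: $ B print do (top = do).

do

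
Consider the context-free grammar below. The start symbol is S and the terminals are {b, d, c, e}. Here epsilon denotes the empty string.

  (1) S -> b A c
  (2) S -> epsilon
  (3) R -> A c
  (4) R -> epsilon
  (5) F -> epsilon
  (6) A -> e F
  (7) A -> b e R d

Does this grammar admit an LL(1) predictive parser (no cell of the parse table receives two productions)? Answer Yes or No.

FIRST(S) = {epsilon, b}
FIRST(R) = {epsilon, b, e}
FIRST(F) = {epsilon}
FIRST(A) = {b, e}
FOLLOW(S) = {$}
FOLLOW(R) = {d}
FOLLOW(F) = {c}
FOLLOW(A) = {c}
Each cell of M receives at most one production.

Yes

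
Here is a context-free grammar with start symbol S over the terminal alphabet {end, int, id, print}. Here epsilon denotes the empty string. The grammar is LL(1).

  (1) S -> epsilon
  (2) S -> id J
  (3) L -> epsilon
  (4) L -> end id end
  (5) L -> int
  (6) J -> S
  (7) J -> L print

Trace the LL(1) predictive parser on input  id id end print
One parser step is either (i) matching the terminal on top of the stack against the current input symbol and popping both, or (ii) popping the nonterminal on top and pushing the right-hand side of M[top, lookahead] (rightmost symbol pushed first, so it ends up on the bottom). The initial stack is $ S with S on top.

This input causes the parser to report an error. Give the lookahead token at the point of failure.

print

step 1: stack=$ S  input=id id end print $  — expand S -> id J
step 2: stack=$ J id  input=id id end print $  — match id
step 3: stack=$ J  input=id end print $  — expand J -> S
step 4: stack=$ S  input=id end print $  — expand S -> id J
step 5: stack=$ J id  input=id end print $  — match id
step 6: stack=$ J  input=end print $  — expand J -> L print
step 7: stack=$ print L  input=end print $  — expand L -> end id end
step 8: stack=$ print end id end  input=end print $  — match end
step 9: stack=$ print end id  input=print $  — error: top is terminal id but lookahead is print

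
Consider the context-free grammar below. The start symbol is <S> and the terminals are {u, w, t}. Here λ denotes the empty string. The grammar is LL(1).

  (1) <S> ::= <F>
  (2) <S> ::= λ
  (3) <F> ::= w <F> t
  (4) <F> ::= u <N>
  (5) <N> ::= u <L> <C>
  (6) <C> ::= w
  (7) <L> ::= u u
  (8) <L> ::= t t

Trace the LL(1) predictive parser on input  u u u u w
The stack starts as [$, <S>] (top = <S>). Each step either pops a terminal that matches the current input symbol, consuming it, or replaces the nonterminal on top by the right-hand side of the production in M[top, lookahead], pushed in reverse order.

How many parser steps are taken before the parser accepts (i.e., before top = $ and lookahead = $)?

10

step 1: stack=$ <S>  input=u u u u w $  — expand <S> ::= <F>
step 2: stack=$ <F>  input=u u u u w $  — expand <F> ::= u <N>
step 3: stack=$ <N> u  input=u u u u w $  — match u
step 4: stack=$ <N>  input=u u u w $  — expand <N> ::= u <L> <C>
step 5: stack=$ <C> <L> u  input=u u u w $  — match u
step 6: stack=$ <C> <L>  input=u u w $  — expand <L> ::= u u
step 7: stack=$ <C> u u  input=u u w $  — match u
step 8: stack=$ <C> u  input=u w $  — match u
step 9: stack=$ <C>  input=w $  — expand <C> ::= w
step 10: stack=$ w  input=w $  — match w
Accept reached after 10 steps.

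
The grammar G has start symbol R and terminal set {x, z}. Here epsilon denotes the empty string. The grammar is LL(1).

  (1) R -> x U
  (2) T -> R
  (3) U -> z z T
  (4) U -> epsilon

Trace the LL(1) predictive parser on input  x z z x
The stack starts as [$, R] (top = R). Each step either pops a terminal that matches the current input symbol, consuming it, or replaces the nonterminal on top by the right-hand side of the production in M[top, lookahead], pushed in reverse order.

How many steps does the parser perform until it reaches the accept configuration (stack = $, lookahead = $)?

9

     Stack    Input      Action
  1  $ R      x z z x $  expand R -> x U
  2  $ U x    x z z x $  match x
  3  $ U      z z x $    expand U -> z z T
  4  $ T z z  z z x $    match z
  5  $ T z    z x $      match z
  6  $ T      x $        expand T -> R
  7  $ R      x $        expand R -> x U
  8  $ U x    x $        match x
  9  $ U      $          expand U -> epsilon
Accept reached after 9 steps.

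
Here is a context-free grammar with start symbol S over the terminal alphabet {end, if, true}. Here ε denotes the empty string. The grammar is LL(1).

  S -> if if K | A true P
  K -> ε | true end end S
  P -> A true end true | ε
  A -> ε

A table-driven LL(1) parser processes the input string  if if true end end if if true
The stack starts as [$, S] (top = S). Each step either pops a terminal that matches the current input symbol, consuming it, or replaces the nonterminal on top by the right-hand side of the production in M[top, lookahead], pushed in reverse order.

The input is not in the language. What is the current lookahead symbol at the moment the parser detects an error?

      Stack             Input                            Action
   1  $ S               if if true end end if if true $  expand S -> if if K
   2  $ K if if         if if true end end if if true $  match if
   3  $ K if            if true end end if if true $     match if
   4  $ K               true end end if if true $        expand K -> true end end S
   5  $ S end end true  true end end if if true $        match true
   6  $ S end end       end end if if true $             match end
   7  $ S end           end if if true $                 match end
   8  $ S               if if true $                     expand S -> if if K
   9  $ K if if         if if true $                     match if
  10  $ K if            if true $                        match if
  11  $ K               true $                           expand K -> true end end S
  12  $ S end end true  true $                           match true
  13  $ S end end       $                                error: top is terminal end but lookahead is $

$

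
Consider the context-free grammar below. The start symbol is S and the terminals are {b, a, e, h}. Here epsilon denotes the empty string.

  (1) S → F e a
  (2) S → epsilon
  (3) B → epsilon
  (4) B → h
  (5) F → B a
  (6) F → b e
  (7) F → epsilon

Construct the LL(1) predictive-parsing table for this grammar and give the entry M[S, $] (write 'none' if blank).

S → epsilon

FIRST(B) = {epsilon, h}
FIRST(F) = {epsilon, a, b, h}  (via B a)
FIRST(S) = {epsilon, a, b, e, h}  (via F e a)
FOLLOW(S) includes $ since S is the start symbol.
FOLLOW(S): S appears on no right-hand side. Thus FOLLOW(S) = {$}.
For S → F e a: FIRST(F e a) = {a, b, e, h}, so it goes in M[S, t] for t ∈ {a, b, e, h}.
For S → epsilon: FIRST(epsilon) = {epsilon}, so it goes in M[S, t] for t ∈ {}; since epsilon ∈ FIRST, also for every t ∈ FOLLOW(S) = {$}.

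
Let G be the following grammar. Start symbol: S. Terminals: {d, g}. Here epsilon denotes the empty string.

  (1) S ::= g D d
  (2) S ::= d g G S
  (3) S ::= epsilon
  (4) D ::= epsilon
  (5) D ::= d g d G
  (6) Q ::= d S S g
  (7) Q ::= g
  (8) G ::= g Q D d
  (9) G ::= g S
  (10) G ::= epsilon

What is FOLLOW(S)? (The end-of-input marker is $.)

{$, d, g}

FIRST(S): from S::=g D d we get {g}; from S::=d g G S we get {d}; from S::=epsilon we get {epsilon}. So FIRST(S) = {epsilon, d, g}.
FIRST(D): from D::=epsilon we get {epsilon}; from D::=d g d G we get {d}. So FIRST(D) = {epsilon, d}.
FIRST(Q): from Q::=d S S g we get {d}; from Q::=g we get {g}. So FIRST(Q) = {d, g}.
FIRST(G): from G::=g Q D d we get {g}; from G::=g S we get {g}; from G::=epsilon we get {epsilon}. So FIRST(G) = {epsilon, g}.
FOLLOW(S) includes $ since S is the start symbol.
FOLLOW(D): in S::=g D d, D is followed by d with FIRST {d}; in G::=g Q D d, D is followed by d with FIRST {d}. Thus FOLLOW(D) = {d}.
FOLLOW(Q): in G::=g Q D d, Q is followed by D d with FIRST {d}. Thus FOLLOW(Q) = {d}.
FOLLOW(S): in S::=d g G S, the suffix after S is empty (adds nothing new); in Q::=d S S g (occurrence 1), S is followed by S g with FIRST {d, g}; in Q::=d S S g (occurrence 2), S is followed by g with FIRST {g}; in G::=g S, the suffix after S is empty, so FOLLOW(S) ⊇ FOLLOW(G) = {$, d, g}. Thus FOLLOW(S) = {$, d, g}.
FOLLOW(G): in S::=d g G S, G is followed by S with FIRST {epsilon, d, g}; in S::=d g G S, the suffix after G is nullable, so FOLLOW(G) ⊇ FOLLOW(S) = {$, d, g}; in D::=d g d G, the suffix after G is empty, so FOLLOW(G) ⊇ FOLLOW(D) = {d}. Thus FOLLOW(G) = {$, d, g}.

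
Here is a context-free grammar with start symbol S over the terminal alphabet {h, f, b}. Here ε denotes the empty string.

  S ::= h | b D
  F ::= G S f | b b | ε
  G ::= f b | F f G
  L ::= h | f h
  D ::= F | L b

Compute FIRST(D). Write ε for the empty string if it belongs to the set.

{ε, b, f, h}

FIRST(S): from S::=h we get {h}; from S::=b D we get {b}. So FIRST(S) = {b, h}.
FIRST(L): from L::=h we get {h}; from L::=f h we get {f}. So FIRST(L) = {f, h}.
FIRST(F): from F::=G S f we get {b, f}; from F::=b b we get {b}; from F::=ε we get {ε}. So FIRST(F) = {ε, b, f}.
FIRST(G): from G::=f b we get {f}; from G::=F f G we get {b, f}. So FIRST(G) = {b, f}.
FIRST(D): from D::=F we get {ε, b, f}; from D::=L b we get {f, h}. So FIRST(D) = {ε, b, f, h}.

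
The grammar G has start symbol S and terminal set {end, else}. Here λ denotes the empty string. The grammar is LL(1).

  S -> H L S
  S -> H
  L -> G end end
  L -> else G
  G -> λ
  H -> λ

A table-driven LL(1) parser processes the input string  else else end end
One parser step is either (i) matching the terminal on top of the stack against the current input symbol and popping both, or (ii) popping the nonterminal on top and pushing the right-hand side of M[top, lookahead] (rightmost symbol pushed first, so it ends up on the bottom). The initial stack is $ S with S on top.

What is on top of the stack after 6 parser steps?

step 1: stack=$ S  input=else else end end $  — expand S -> H L S
step 2: stack=$ S L H  input=else else end end $  — expand H -> λ
step 3: stack=$ S L  input=else else end end $  — expand L -> else G
step 4: stack=$ S G else  input=else else end end $  — match else
step 5: stack=$ S G  input=else end end $  — expand G -> λ
step 6: stack=$ S  input=else end end $  — expand S -> H L S
Stack after step 6: $ S L H (top = H).

H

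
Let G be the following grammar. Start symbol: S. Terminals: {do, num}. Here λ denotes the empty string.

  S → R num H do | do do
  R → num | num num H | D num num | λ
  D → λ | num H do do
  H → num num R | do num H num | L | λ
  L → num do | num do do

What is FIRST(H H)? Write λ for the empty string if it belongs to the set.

FIRST(D) = {λ, num}
FIRST(L) = {num}
FIRST(R) = {λ, num}  (via D num num)
FIRST(H) = {λ, do, num}  (via L)
FIRST(S) = {do, num}  (via R num H do)
FIRST(H H): take FIRST of each symbol in turn, carrying on past any symbol whose FIRST contains λ; result {λ, do, num}.

{λ, do, num}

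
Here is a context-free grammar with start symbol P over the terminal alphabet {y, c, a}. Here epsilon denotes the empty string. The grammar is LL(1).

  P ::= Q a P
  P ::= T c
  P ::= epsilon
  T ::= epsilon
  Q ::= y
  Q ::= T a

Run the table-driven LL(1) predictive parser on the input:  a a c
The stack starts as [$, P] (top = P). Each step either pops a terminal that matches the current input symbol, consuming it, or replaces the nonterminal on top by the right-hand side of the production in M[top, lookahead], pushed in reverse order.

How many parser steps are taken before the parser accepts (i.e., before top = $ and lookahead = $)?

8

     Stack      Input    Action
  1  $ P        a a c $  expand P ::= Q a P
  2  $ P a Q    a a c $  expand Q ::= T a
  3  $ P a a T  a a c $  expand T ::= epsilon
  4  $ P a a    a a c $  match a
  5  $ P a      a c $    match a
  6  $ P        c $      expand P ::= T c
  7  $ c T      c $      expand T ::= epsilon
  8  $ c        c $      match c
Accept reached after 8 steps.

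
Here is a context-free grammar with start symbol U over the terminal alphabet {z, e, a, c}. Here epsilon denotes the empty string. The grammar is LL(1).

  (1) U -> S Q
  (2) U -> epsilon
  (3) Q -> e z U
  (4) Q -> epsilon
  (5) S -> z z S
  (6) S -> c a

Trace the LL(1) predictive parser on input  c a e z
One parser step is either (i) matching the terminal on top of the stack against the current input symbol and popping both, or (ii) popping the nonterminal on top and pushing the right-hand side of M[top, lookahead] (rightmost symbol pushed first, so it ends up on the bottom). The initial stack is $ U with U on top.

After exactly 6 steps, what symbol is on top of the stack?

z

step 1: stack=$ U  input=c a e z $  — expand U -> S Q
step 2: stack=$ Q S  input=c a e z $  — expand S -> c a
step 3: stack=$ Q a c  input=c a e z $  — match c
step 4: stack=$ Q a  input=a e z $  — match a
step 5: stack=$ Q  input=e z $  — expand Q -> e z U
step 6: stack=$ U z e  input=e z $  — match e
Stack after step 6: $ U z (top = z).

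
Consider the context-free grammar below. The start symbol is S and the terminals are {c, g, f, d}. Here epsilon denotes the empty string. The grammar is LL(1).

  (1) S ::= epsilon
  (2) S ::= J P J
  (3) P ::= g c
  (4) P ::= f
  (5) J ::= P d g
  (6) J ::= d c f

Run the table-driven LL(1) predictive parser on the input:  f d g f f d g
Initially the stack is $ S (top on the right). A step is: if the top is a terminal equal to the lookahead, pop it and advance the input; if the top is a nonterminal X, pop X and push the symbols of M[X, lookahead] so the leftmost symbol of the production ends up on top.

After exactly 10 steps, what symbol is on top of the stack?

f

      Stack        Input            Action
   1  $ S          f d g f f d g $  expand S ::= J P J
   2  $ J P J      f d g f f d g $  expand J ::= P d g
   3  $ J P g d P  f d g f f d g $  expand P ::= f
   4  $ J P g d f  f d g f f d g $  match f
   5  $ J P g d    d g f f d g $    match d
   6  $ J P g      g f f d g $      match g
   7  $ J P        f f d g $        expand P ::= f
   8  $ J f        f f d g $        match f
   9  $ J          f d g $          expand J ::= P d g
  10  $ g d P      f d g $          expand P ::= f
Stack after step 10: $ g d f (top = f).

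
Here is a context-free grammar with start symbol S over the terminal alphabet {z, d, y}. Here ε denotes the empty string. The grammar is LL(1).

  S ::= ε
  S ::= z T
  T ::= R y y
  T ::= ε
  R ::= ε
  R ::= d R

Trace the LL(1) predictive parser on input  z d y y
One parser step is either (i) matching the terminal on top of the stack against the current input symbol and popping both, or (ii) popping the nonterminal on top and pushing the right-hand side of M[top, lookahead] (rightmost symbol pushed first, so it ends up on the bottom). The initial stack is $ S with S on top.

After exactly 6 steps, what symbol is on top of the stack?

y

step 1: stack=$ S  input=z d y y $  — expand S ::= z T
step 2: stack=$ T z  input=z d y y $  — match z
step 3: stack=$ T  input=d y y $  — expand T ::= R y y
step 4: stack=$ y y R  input=d y y $  — expand R ::= d R
step 5: stack=$ y y R d  input=d y y $  — match d
step 6: stack=$ y y R  input=y y $  — expand R ::= ε
Stack after step 6: $ y y (top = y).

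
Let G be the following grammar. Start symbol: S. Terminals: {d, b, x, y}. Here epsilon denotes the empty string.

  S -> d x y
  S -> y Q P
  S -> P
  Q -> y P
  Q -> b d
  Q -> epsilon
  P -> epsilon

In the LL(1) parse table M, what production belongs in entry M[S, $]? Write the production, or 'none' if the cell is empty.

FIRST(Q): from Q->y P we get {y}; from Q->b d we get {b}; from Q->epsilon we get {epsilon}. So FIRST(Q) = {epsilon, b, y}.
FIRST(P): from P->epsilon we get {epsilon}. So FIRST(P) = {epsilon}.
FIRST(S): from S->d x y we get {d}; from S->y Q P we get {y}; from S->P we get {epsilon}. So FIRST(S) = {epsilon, d, y}.
FOLLOW(S) includes $ since S is the start symbol.
FOLLOW(S): S appears on no right-hand side. Thus FOLLOW(S) = {$}.
For S -> d x y: FIRST(d x y) = {d}, so it goes in M[S, t] for t ∈ {d}.
For S -> y Q P: FIRST(y Q P) = {y}, so it goes in M[S, t] for t ∈ {y}.
For S -> P: FIRST(P) = {epsilon}, so it goes in M[S, t] for t ∈ {}; since epsilon ∈ FIRST, also for every t ∈ FOLLOW(S) = {$}.

S -> P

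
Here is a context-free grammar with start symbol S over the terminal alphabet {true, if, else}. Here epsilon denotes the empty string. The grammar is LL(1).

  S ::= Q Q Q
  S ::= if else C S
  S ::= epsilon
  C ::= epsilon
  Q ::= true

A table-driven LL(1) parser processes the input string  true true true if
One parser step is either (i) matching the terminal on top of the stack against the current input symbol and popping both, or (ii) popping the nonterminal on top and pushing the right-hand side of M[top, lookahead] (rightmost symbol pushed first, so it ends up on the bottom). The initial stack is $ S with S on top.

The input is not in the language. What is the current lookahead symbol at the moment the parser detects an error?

step 1: stack=$ S  input=true true true if $  — expand S ::= Q Q Q
step 2: stack=$ Q Q Q  input=true true true if $  — expand Q ::= true
step 3: stack=$ Q Q true  input=true true true if $  — match true
step 4: stack=$ Q Q  input=true true if $  — expand Q ::= true
step 5: stack=$ Q true  input=true true if $  — match true
step 6: stack=$ Q  input=true if $  — expand Q ::= true
step 7: stack=$ true  input=true if $  — match true
step 8: stack=$  input=if $  — error: stack empty but input remains

if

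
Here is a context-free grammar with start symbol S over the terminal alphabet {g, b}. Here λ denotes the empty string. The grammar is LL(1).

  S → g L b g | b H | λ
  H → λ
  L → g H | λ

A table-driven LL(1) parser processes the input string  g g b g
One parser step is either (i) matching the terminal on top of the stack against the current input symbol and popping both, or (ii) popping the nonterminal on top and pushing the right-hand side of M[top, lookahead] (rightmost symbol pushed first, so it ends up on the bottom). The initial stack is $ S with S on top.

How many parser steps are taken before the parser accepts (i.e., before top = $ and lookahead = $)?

7

     Stack      Input      Action
  1  $ S        g g b g $  expand S → g L b g
  2  $ g b L g  g g b g $  match g
  3  $ g b L    g b g $    expand L → g H
  4  $ g b H g  g b g $    match g
  5  $ g b H    b g $      expand H → λ
  6  $ g b      b g $      match b
  7  $ g        g $        match g
Accept reached after 7 steps.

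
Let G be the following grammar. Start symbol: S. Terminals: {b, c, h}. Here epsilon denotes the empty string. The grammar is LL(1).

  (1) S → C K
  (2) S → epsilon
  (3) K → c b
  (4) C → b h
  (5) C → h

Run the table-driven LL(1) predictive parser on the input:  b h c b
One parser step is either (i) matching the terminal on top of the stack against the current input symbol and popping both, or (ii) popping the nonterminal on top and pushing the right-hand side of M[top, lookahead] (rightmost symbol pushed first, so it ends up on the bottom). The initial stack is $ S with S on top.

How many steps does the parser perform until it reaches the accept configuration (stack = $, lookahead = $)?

step 1: stack=$ S  input=b h c b $  — expand S → C K
step 2: stack=$ K C  input=b h c b $  — expand C → b h
step 3: stack=$ K h b  input=b h c b $  — match b
step 4: stack=$ K h  input=h c b $  — match h
step 5: stack=$ K  input=c b $  — expand K → c b
step 6: stack=$ b c  input=c b $  — match c
step 7: stack=$ b  input=b $  — match b
Accept reached after 7 steps.

7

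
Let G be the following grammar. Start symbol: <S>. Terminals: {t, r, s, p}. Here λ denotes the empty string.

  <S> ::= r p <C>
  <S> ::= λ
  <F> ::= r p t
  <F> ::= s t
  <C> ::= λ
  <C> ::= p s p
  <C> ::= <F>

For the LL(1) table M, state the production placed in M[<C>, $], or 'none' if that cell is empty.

<C> ::= λ

FIRST(<S>): from <S>::=r p <C> we get {r}; from <S>::=λ we get {λ}. So FIRST(<S>) = {λ, r}.
FIRST(<F>): from <F>::=r p t we get {r}; from <F>::=s t we get {s}. So FIRST(<F>) = {r, s}.
FIRST(<C>): from <C>::=λ we get {λ}; from <C>::=p s p we get {p}; from <C>::=<F> we get {r, s}. So FIRST(<C>) = {λ, p, r, s}.
FOLLOW(<S>) includes $ since <S> is the start symbol.
FOLLOW(<S>): <S> appears on no right-hand side. Thus FOLLOW(<S>) = {$}.
FOLLOW(<C>): in <S>::=r p <C>, the suffix after <C> is empty, so FOLLOW(<C>) ⊇ FOLLOW(<S>) = {$}. Thus FOLLOW(<C>) = {$}.
For <C> ::= λ: FIRST(λ) = {λ}, so it goes in M[<C>, t] for t ∈ {}; since λ ∈ FIRST, also for every t ∈ FOLLOW(<C>) = {$}.
For <C> ::= p s p: FIRST(p s p) = {p}, so it goes in M[<C>, t] for t ∈ {p}.
For <C> ::= <F>: FIRST(<F>) = {r, s}, so it goes in M[<C>, t] for t ∈ {r, s}.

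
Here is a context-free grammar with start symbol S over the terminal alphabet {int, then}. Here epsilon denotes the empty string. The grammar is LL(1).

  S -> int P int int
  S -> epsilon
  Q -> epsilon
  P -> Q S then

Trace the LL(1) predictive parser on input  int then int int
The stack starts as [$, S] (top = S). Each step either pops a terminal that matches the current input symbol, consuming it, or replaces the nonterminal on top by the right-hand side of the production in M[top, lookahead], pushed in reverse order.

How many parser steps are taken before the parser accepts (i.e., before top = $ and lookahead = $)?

8

step 1: stack=$ S  input=int then int int $  — expand S -> int P int int
step 2: stack=$ int int P int  input=int then int int $  — match int
step 3: stack=$ int int P  input=then int int $  — expand P -> Q S then
step 4: stack=$ int int then S Q  input=then int int $  — expand Q -> epsilon
step 5: stack=$ int int then S  input=then int int $  — expand S -> epsilon
step 6: stack=$ int int then  input=then int int $  — match then
step 7: stack=$ int int  input=int int $  — match int
step 8: stack=$ int  input=int $  — match int
Accept reached after 8 steps.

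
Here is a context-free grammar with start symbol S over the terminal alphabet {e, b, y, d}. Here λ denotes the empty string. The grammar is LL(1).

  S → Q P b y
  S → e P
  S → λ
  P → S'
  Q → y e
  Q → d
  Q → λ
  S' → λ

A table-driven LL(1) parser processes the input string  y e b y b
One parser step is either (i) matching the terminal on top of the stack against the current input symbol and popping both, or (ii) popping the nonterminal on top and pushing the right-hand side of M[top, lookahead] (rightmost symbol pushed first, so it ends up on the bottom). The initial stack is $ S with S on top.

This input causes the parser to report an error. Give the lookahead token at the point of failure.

step 1: stack=$ S  input=y e b y b $  — expand S → Q P b y
step 2: stack=$ y b P Q  input=y e b y b $  — expand Q → y e
step 3: stack=$ y b P e y  input=y e b y b $  — match y
step 4: stack=$ y b P e  input=e b y b $  — match e
step 5: stack=$ y b P  input=b y b $  — expand P → S'
step 6: stack=$ y b S'  input=b y b $  — expand S' → λ
step 7: stack=$ y b  input=b y b $  — match b
step 8: stack=$ y  input=y b $  — match y
step 9: stack=$  input=b $  — error: stack empty but input remains

b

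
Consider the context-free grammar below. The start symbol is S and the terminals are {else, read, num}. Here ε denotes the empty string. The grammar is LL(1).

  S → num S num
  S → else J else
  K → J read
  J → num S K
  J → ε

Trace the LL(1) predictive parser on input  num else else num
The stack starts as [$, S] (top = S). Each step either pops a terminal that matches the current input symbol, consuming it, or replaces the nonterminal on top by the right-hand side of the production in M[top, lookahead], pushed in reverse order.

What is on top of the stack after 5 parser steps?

     Stack              Input                Action
  1  $ S                num else else num $  expand S → num S num
  2  $ num S num        num else else num $  match num
  3  $ num S            else else num $      expand S → else J else
  4  $ num else J else  else else num $      match else
  5  $ num else J       else num $           expand J → ε
Stack after step 5: $ num else (top = else).

else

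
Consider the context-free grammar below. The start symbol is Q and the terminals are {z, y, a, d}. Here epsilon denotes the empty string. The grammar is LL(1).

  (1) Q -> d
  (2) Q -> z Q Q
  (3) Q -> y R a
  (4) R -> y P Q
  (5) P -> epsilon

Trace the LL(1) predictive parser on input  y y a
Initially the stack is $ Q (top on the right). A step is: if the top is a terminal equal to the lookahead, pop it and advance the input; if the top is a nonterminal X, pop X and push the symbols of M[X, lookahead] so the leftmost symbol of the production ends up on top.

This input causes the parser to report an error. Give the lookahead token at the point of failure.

     Stack      Input    Action
  1  $ Q        y y a $  expand Q -> y R a
  2  $ a R y    y y a $  match y
  3  $ a R      y a $    expand R -> y P Q
  4  $ a Q P y  y a $    match y
  5  $ a Q P    a $      error: M[P, a] is empty

a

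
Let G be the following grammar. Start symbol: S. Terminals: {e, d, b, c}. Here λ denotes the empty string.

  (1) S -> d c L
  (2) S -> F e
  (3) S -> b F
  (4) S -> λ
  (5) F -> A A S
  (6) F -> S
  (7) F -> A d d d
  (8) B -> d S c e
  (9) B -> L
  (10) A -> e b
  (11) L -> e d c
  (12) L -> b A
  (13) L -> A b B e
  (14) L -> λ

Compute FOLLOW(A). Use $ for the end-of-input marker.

{$, b, c, d, e}

FIRST(A): from A->e b we get {e}. So FIRST(A) = {e}.
FIRST(L): from L->e d c we get {e}; from L->b A we get {b}; from L->A b B e we get {e}; from L->λ we get {λ}. So FIRST(L) = {λ, b, e}.
FIRST(B): from B->d S c e we get {d}; from B->L we get {λ, b, e}. So FIRST(B) = {λ, b, d, e}.
FIRST(S): from S->d c L we get {d}; from S->F e we get {b, d, e}; from S->b F we get {b}; from S->λ we get {λ}. So FIRST(S) = {λ, b, d, e}.
FIRST(F): from F->A A S we get {e}; from F->S we get {λ, b, d, e}; from F->A d d d we get {e}. So FIRST(F) = {λ, b, d, e}.
FOLLOW(S) includes $ since S is the start symbol.
FOLLOW(B): in L->A b B e, B is followed by e with FIRST {e}. Thus FOLLOW(B) = {e}.
FOLLOW(S): in F->A A S, the suffix after S is empty, so FOLLOW(S) ⊇ FOLLOW(F) = {$, c, e}; in F->S, the suffix after S is empty, so FOLLOW(S) ⊇ FOLLOW(F) = {$, c, e}; in B->d S c e, S is followed by c e with FIRST {c}. Thus FOLLOW(S) = {$, c, e}.
FOLLOW(F): in S->F e, F is followed by e with FIRST {e}; in S->b F, the suffix after F is empty, so FOLLOW(F) ⊇ FOLLOW(S) = {$, c, e}. Thus FOLLOW(F) = {$, c, e}.
FOLLOW(L): in S->d c L, the suffix after L is empty, so FOLLOW(L) ⊇ FOLLOW(S) = {$, c, e}; in B->L, the suffix after L is empty, so FOLLOW(L) ⊇ FOLLOW(B) = {e}. Thus FOLLOW(L) = {$, c, e}.
FOLLOW(A): in F->A A S (occurrence 1), A is followed by A S with FIRST {e}; in F->A A S (occurrence 2), A is followed by S with FIRST {λ, b, d, e}; in F->A A S (occurrence 2), the suffix after A is nullable, so FOLLOW(A) ⊇ FOLLOW(F) = {$, c, e}; in F->A d d d, A is followed by d d d with FIRST {d}; in L->b A, the suffix after A is empty, so FOLLOW(A) ⊇ FOLLOW(L) = {$, c, e}; in L->A b B e, A is followed by b B e with FIRST {b}. Thus FOLLOW(A) = {$, b, c, d, e}.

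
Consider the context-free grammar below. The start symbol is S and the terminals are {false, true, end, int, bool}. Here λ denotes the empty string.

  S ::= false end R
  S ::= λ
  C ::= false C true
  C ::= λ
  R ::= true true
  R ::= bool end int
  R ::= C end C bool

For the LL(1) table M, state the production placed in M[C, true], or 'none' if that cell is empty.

C ::= λ

FIRST(S): from S::=false end R we get {false}; from S::=λ we get {λ}. So FIRST(S) = {λ, false}.
FIRST(C): from C::=false C true we get {false}; from C::=λ we get {λ}. So FIRST(C) = {λ, false}.
FIRST(R): from R::=true true we get {true}; from R::=bool end int we get {bool}; from R::=C end C bool we get {end, false}. So FIRST(R) = {bool, end, false, true}.
FOLLOW(S) includes $ since S is the start symbol.
FOLLOW(C): in C::=false C true, C is followed by true with FIRST {true}; in R::=C end C bool (occurrence 1), C is followed by end C bool with FIRST {end}; in R::=C end C bool (occurrence 2), C is followed by bool with FIRST {bool}. Thus FOLLOW(C) = {bool, end, true}.
For C ::= false C true: FIRST(false C true) = {false}, so it goes in M[C, t] for t ∈ {false}.
For C ::= λ: FIRST(λ) = {λ}, so it goes in M[C, t] for t ∈ {}; since λ ∈ FIRST, also for every t ∈ FOLLOW(C) = {bool, end, true}.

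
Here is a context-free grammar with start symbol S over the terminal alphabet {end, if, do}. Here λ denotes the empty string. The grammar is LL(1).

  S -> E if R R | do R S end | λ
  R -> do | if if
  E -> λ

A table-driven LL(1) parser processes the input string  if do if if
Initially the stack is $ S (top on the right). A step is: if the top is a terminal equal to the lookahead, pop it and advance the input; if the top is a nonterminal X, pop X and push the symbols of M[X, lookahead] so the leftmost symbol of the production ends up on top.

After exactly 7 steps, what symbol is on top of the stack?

if

step 1: stack=$ S  input=if do if if $  — expand S -> E if R R
step 2: stack=$ R R if E  input=if do if if $  — expand E -> λ
step 3: stack=$ R R if  input=if do if if $  — match if
step 4: stack=$ R R  input=do if if $  — expand R -> do
step 5: stack=$ R do  input=do if if $  — match do
step 6: stack=$ R  input=if if $  — expand R -> if if
step 7: stack=$ if if  input=if if $  — match if
Stack after step 7: $ if (top = if).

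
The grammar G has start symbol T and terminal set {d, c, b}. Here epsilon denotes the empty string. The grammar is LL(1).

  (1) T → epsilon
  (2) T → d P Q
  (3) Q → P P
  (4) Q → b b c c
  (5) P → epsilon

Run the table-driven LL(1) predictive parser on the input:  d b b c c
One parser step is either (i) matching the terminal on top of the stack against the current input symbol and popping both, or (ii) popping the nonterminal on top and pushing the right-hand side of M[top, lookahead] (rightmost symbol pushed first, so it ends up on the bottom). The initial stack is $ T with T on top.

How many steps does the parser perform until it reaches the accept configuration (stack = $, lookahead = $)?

8

     Stack      Input        Action
  1  $ T        d b b c c $  expand T → d P Q
  2  $ Q P d    d b b c c $  match d
  3  $ Q P      b b c c $    expand P → epsilon
  4  $ Q        b b c c $    expand Q → b b c c
  5  $ c c b b  b b c c $    match b
  6  $ c c b    b c c $      match b
  7  $ c c      c c $        match c
  8  $ c        c $          match c
Accept reached after 8 steps.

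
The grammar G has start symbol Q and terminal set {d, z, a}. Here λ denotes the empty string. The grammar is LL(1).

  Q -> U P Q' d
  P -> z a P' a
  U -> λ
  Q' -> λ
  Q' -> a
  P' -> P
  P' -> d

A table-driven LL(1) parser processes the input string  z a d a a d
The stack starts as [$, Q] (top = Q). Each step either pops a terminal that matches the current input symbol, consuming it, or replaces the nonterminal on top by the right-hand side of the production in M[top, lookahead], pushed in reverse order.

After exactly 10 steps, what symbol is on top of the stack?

step 1: stack=$ Q  input=z a d a a d $  — expand Q -> U P Q' d
step 2: stack=$ d Q' P U  input=z a d a a d $  — expand U -> λ
step 3: stack=$ d Q' P  input=z a d a a d $  — expand P -> z a P' a
step 4: stack=$ d Q' a P' a z  input=z a d a a d $  — match z
step 5: stack=$ d Q' a P' a  input=a d a a d $  — match a
step 6: stack=$ d Q' a P'  input=d a a d $  — expand P' -> d
step 7: stack=$ d Q' a d  input=d a a d $  — match d
step 8: stack=$ d Q' a  input=a a d $  — match a
step 9: stack=$ d Q'  input=a d $  — expand Q' -> a
step 10: stack=$ d a  input=a d $  — match a
Stack after step 10: $ d (top = d).

d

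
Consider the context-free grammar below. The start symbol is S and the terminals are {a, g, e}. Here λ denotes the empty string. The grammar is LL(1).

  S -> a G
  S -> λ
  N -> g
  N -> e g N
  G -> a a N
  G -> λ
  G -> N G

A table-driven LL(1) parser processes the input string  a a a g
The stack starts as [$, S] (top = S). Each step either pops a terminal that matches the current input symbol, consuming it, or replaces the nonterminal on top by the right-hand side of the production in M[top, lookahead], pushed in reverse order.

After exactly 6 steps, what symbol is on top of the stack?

step 1: stack=$ S  input=a a a g $  — expand S -> a G
step 2: stack=$ G a  input=a a a g $  — match a
step 3: stack=$ G  input=a a g $  — expand G -> a a N
step 4: stack=$ N a a  input=a a g $  — match a
step 5: stack=$ N a  input=a g $  — match a
step 6: stack=$ N  input=g $  — expand N -> g
Stack after step 6: $ g (top = g).

g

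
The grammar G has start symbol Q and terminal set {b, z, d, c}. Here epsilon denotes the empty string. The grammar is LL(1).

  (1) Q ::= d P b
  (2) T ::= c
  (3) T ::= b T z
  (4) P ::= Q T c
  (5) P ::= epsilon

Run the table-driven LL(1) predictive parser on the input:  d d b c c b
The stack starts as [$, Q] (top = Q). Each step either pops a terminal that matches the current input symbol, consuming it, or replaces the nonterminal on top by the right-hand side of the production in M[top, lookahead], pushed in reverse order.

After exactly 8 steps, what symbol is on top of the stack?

     Stack          Input          Action
  1  $ Q            d d b c c b $  expand Q ::= d P b
  2  $ b P d        d d b c c b $  match d
  3  $ b P          d b c c b $    expand P ::= Q T c
  4  $ b c T Q      d b c c b $    expand Q ::= d P b
  5  $ b c T b P d  d b c c b $    match d
  6  $ b c T b P    b c c b $      expand P ::= epsilon
  7  $ b c T b      b c c b $      match b
  8  $ b c T        c c b $        expand T ::= c
Stack after step 8: $ b c c (top = c).

c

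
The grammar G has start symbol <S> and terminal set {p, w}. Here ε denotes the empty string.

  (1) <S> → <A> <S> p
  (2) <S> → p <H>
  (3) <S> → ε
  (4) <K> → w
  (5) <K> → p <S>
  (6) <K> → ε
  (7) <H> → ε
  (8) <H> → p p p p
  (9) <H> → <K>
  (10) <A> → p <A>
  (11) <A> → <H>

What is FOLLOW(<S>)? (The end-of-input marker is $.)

FIRST(<K>) = {ε, p, w}
FIRST(<H>) = {ε, p, w}  (via <K>)
FIRST(<A>) = {ε, p, w}  (via <H>)
FIRST(<S>) = {ε, p, w}  (via <A> <S> p)
FOLLOW(<S>) includes $ since <S> is the start symbol.
FOLLOW(<A>): in <S>→<A> <S> p, <A> is followed by <S> p with FIRST {p, w}; in <A>→p <A>, the suffix after <A> is empty (adds nothing new). Thus FOLLOW(<A>) = {p, w}.
FOLLOW(<S>): in <S>→<A> <S> p, <S> is followed by p with FIRST {p}; in <K>→p <S>, the suffix after <S> is empty, so FOLLOW(<S>) ⊇ FOLLOW(<K>) = {$, p, w}. Thus FOLLOW(<S>) = {$, p, w}.
FOLLOW(<H>): in <S>→p <H>, the suffix after <H> is empty, so FOLLOW(<H>) ⊇ FOLLOW(<S>) = {$, p, w}; in <A>→<H>, the suffix after <H> is empty, so FOLLOW(<H>) ⊇ FOLLOW(<A>) = {p, w}. Thus FOLLOW(<H>) = {$, p, w}.
FOLLOW(<K>): in <H>→<K>, the suffix after <K> is empty, so FOLLOW(<K>) ⊇ FOLLOW(<H>) = {$, p, w}. Thus FOLLOW(<K>) = {$, p, w}.

{$, p, w}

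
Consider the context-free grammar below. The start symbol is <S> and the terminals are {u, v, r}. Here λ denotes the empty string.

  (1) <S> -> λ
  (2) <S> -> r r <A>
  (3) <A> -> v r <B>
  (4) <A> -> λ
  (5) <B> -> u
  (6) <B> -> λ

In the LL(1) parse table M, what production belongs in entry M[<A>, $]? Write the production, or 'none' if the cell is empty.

<A> -> λ

FIRST(<S>): from <S>->λ we get {λ}; from <S>->r r <A> we get {r}. So FIRST(<S>) = {λ, r}.
FIRST(<A>): from <A>->v r <B> we get {v}; from <A>->λ we get {λ}. So FIRST(<A>) = {λ, v}.
FIRST(<B>): from <B>->u we get {u}; from <B>->λ we get {λ}. So FIRST(<B>) = {λ, u}.
FOLLOW(<S>) includes $ since <S> is the start symbol.
FOLLOW(<S>): <S> appears on no right-hand side. Thus FOLLOW(<S>) = {$}.
FOLLOW(<A>): in <S>->r r <A>, the suffix after <A> is empty, so FOLLOW(<A>) ⊇ FOLLOW(<S>) = {$}. Thus FOLLOW(<A>) = {$}.
For <A> -> v r <B>: FIRST(v r <B>) = {v}, so it goes in M[<A>, t] for t ∈ {v}.
For <A> -> λ: FIRST(λ) = {λ}, so it goes in M[<A>, t] for t ∈ {}; since λ ∈ FIRST, also for every t ∈ FOLLOW(<A>) = {$}.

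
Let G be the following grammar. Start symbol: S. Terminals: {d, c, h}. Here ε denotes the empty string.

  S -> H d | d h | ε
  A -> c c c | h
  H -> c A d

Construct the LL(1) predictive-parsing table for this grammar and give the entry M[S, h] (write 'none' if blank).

FIRST(A) = {c, h}
FIRST(H) = {c}
FIRST(S) = {ε, c, d}  (via H d)
FOLLOW(S) includes $ since S is the start symbol.
FOLLOW(S): S appears on no right-hand side. Thus FOLLOW(S) = {$}.
For S -> H d: FIRST(H d) = {c}, so it goes in M[S, t] for t ∈ {c}.
For S -> d h: FIRST(d h) = {d}, so it goes in M[S, t] for t ∈ {d}.
For S -> ε: FIRST(ε) = {ε}, so it goes in M[S, t] for t ∈ {}; since ε ∈ FIRST, also for every t ∈ FOLLOW(S) = {$}.
None of these place a production in M[S, h].

none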